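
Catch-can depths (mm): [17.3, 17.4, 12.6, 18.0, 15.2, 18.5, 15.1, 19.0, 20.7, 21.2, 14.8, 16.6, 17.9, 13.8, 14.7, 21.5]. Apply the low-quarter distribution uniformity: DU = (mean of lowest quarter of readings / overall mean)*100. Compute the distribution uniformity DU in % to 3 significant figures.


sorted lowest 4 of 16: [12.6, 13.8, 14.7, 14.8] -> mean = 13.975 mm
overall mean = 17.144 mm
DU = (13.975/17.144)*100 = 81.5 %
Therefore the distribution uniformity DU = 81.5 %.


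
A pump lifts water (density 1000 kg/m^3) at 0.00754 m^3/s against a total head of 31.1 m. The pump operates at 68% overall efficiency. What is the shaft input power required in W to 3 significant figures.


Approach: apply hydraulic power then efficiency conversion, P = rho*g*Q*H; P_in = P/eta.
Step 1 — hydraulic power (P = rho*g*Q*H):
  P = 1000 * 9.81 * 0.00754 * 31.1 = 2300.4 W
Step 2 — input power: P_in = P/eta = 2300.4 / 0.68 = 3380 W
Therefore the shaft input power required = 3380 W.


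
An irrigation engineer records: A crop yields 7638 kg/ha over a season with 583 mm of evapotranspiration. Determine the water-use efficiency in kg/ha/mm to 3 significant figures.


Approach: apply the water-use efficiency ratio, WUE = yield/ET.
WUE = 7638 / 583 = 13.1 kg/ha/mm
Therefore the water-use efficiency = 13.1 kg/ha/mm.


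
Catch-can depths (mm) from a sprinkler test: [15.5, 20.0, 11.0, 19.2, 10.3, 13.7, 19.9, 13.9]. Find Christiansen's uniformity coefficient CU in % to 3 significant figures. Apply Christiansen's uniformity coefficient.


Approach: apply Christiansen's uniformity coefficient, CU = (1 - mean_abs_deviation/mean)*100.
mean = 15.438 mm
mean |d_i - mean| = 3.2125 mm
CU = (1 - 3.2125/15.438)*100 = 79.2 %
Therefore Christiansen's uniformity coefficient CU = 79.2 %.


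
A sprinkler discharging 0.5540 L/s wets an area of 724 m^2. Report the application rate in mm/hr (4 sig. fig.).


Approach: apply the application rate relation, rate = (Q/A)*3600.
rate = (0.5540 / 724) * 3600 = 2.755 mm/hr
Therefore the application rate = 2.755 mm/hr.


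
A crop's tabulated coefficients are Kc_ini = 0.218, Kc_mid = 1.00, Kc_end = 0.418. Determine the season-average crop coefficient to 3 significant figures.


Approach: apply a simple seasonal average, Kc_avg = (Kc_ini + Kc_mid + Kc_end)/3.
Kc_avg = (0.218 + 1.00 + 0.418)/3 = 0.545
Therefore the season-average crop coefficient = 0.545.


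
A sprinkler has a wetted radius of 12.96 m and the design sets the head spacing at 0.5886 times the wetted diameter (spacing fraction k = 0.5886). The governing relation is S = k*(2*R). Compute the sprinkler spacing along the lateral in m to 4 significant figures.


S = 0.5886 * (2 * 12.96) = 15.26 m
Therefore the sprinkler spacing along the lateral = 15.26 m.


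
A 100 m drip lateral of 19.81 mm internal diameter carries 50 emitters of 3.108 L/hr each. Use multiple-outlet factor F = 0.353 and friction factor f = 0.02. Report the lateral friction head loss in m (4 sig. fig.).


Approach: apply Darcy-Weisbach with the multiple-outlet F-factor, Q = n*q/(3600*1000) m^3/s; v = Q/A; hf = F*f*(L/D)*(v^2/(2g)).
Q = 50*3.108/(3600*1000) = 4.31667e-05 m^3/s
A = pi*(19.81e-3/2)^2 = 3.08219e-04 m^2, so v = Q/A = 0.140052 m/s
hf = 0.353*0.02*(100/0.01981)*(0.140052^2/(2*9.81)) = 0.03563 m
Therefore the lateral friction head loss = 0.03563 m.


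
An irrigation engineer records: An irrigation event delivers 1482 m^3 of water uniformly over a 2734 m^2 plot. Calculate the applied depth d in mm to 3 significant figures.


Approach: apply depth from volume over area, d = (V/A)*1000.
d = (1482 / 2734) * 1000 = 542 mm
Therefore the applied depth d = 542 mm.


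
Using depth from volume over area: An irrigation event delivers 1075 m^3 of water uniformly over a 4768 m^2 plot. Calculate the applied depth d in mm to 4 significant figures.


Approach: apply depth from volume over area, d = (V/A)*1000.
d = (1075 / 4768) * 1000 = 225.5 mm
Therefore the applied depth d = 225.5 mm.


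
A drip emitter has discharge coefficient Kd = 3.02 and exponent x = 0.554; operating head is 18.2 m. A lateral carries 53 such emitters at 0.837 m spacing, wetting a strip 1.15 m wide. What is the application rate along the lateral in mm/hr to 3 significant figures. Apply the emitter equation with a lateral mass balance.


Approach: apply the emitter equation with a lateral mass balance, q = Kd*h^x; Q = n*q; rate = Q/(n*spacing*width).
Step 1 — single emitter flow (q = Kd*h^x):
  q = 3.02 * 18.2^0.554 = 15.069 L/hr
Step 2 — total lateral flow: Q = 53 * 15.069 = 798.66 L/hr
Step 3 — wetted area: A = 53 * 0.837 * 1.15 = 51.015 m^2
Step 4 — application rate: Q/A = 798.66/51.015 = 15.7 mm/hr
Therefore the application rate along the lateral = 15.7 mm/hr.


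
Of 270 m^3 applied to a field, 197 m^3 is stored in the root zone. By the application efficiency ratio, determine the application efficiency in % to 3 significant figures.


Approach: apply the application efficiency ratio, Ea = (stored/applied)*100.
Ea = (197/270)*100 = 73.0 %
Therefore the application efficiency = 73.0 %.


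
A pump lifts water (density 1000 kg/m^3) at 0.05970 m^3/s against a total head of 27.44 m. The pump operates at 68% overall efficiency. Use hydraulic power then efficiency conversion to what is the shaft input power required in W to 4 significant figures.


Approach: apply hydraulic power then efficiency conversion, P = rho*g*Q*H; P_in = P/eta.
Step 1 — hydraulic power (P = rho*g*Q*H):
  P = 1000 * 9.81 * 0.05970 * 27.44 = 16070.4 W
Step 2 — input power: P_in = P/eta = 16070.4 / 0.68 = 23630 W
Therefore the shaft input power required = 23630 W.


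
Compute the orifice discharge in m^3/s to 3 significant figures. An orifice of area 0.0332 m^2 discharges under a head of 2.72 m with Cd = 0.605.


Approach: apply the orifice equation, Q = Cd*A*sqrt(2*g*h).
Q = 0.605 * 0.0332 * sqrt(2*9.81*2.72) = 0.147 m^3/s
Therefore the orifice discharge = 0.147 m^3/s.


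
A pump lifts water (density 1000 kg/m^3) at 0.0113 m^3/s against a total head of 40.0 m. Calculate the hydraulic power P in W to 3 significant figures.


Approach: apply the hydraulic power relation, P = rho*g*Q*H.
P = 1000 * 9.81 * 0.0113 * 40.0 = 4430 W
Therefore the hydraulic power P = 4430 W.


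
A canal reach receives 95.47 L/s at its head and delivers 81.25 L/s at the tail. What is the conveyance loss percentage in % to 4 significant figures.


Approach: apply the conveyance loss ratio, loss% = ((Q_head - Q_tail)/Q_head)*100.
loss = ((95.47 - 81.25)/95.47)*100 = 14.89 %
Therefore the conveyance loss percentage = 14.89 %.


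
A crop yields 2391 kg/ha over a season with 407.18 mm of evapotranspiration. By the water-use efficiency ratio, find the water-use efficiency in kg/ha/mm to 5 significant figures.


Approach: apply the water-use efficiency ratio, WUE = yield/ET.
WUE = 2391 / 407.18 = 5.8721 kg/ha/mm
Therefore the water-use efficiency = 5.8721 kg/ha/mm.


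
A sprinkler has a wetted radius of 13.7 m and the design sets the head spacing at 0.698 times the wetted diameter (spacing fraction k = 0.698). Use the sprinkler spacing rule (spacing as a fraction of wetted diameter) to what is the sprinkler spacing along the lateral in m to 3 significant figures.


Approach: apply the sprinkler spacing rule (spacing as a fraction of wetted diameter), S = k*(2*R).
S = 0.698 * (2 * 13.7) = 19.1 m
Therefore the sprinkler spacing along the lateral = 19.1 m.


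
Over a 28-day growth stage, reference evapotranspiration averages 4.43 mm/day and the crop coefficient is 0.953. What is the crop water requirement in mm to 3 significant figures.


Approach: apply the crop water requirement relation, CWR = ET0 * Kc * days.
CWR = 4.43 * 0.953 * 28 = 118 mm
Therefore the crop water requirement = 118 mm.


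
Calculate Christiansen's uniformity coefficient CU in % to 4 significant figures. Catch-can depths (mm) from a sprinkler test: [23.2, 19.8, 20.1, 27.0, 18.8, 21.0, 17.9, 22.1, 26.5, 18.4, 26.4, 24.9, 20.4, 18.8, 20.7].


Approach: apply Christiansen's uniformity coefficient, CU = (1 - mean_abs_deviation/mean)*100.
mean = 21.7333 mm
mean |d_i - mean| = 2.62667 mm
CU = (1 - 2.62667/21.7333)*100 = 87.91 %
Therefore Christiansen's uniformity coefficient CU = 87.91 %.


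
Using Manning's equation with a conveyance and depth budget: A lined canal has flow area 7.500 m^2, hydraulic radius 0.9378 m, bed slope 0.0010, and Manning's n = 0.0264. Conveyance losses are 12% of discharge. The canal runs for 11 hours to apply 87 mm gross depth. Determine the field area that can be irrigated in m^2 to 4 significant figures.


Approach: apply Manning's equation with a conveyance and depth budget, Q = (1/n)*A*R^(2/3)*S^(1/2); Q_field = Q*(1-loss); Area = Q_field*t/(d/1000).
Step 1 — canal discharge (Manning's equation):
  Q = (1/0.0264) * 7.500 * 0.9378^(2/3) * 0.0010^(1/2) = 8.60724 m^3/s
Step 2 — delivered flow: Q_field = 8.60724*(1 - 12/100) = 7.57438 m^3/s
Step 3 — volume delivered: V = 7.57438 * 11*3600 = 299945 m^3
Step 4 — area served: A = V / (depth/1000) = 299945 / 0.087 = 3448000 m^2
Therefore the field area that can be irrigated = 3448000 m^2.


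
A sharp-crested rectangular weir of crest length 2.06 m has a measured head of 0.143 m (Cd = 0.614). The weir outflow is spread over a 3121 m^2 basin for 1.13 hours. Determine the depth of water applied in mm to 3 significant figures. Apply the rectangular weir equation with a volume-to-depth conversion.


Approach: apply the rectangular weir equation with a volume-to-depth conversion, Q = (2/3)*Cd*L*sqrt(2g)*H^1.5; d = Q*t/A * 1000.
Step 1 — weir discharge:
  Q = (2/3)*0.614*2.06*sqrt(2*9.81)*0.143^1.5 = 0.20198 m^3/s
Step 2 — volume: V = 0.20198 * 1.13*3600 = 821.63 m^3
Step 3 — depth: d = V/A * 1000 = 821.63/3121 * 1000 = 263 mm
Therefore the depth of water applied = 263 mm.


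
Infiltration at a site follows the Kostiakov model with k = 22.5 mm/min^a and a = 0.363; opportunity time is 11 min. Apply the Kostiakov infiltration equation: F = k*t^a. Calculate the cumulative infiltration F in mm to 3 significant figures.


F = 22.5 * 11^0.363 = 53.7 mm
Therefore the cumulative infiltration F = 53.7 mm.


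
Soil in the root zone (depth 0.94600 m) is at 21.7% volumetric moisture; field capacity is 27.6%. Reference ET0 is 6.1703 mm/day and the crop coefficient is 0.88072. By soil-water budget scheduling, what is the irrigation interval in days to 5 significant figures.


Approach: apply soil-water budget scheduling, SMD = (FC-theta)/100*depth*1000; ETc = ET0*Kc; interval = SMD/ETc.
Step 1 — soil moisture deficit:
  SMD = (27.6 - 21.7)/100 * 0.94600 * 1000 = 55.81400 mm
Step 2 — daily crop ET (ETc = ET0*Kc):
  ETc = 6.1703 * 0.88072 = 5.434307 mm/day
Step 3 — irrigation interval (SMD/ETc):
  interval = 55.81400 / 5.434307 = 10.271 days
Therefore the irrigation interval = 10.271 days.


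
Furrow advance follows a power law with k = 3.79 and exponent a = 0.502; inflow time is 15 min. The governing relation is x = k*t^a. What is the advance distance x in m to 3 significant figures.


x = 3.79 * 15^0.502 = 14.8 m
Therefore the advance distance x = 14.8 m.


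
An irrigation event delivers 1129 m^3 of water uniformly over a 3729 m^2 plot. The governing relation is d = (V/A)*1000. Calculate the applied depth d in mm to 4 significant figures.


d = (1129 / 3729) * 1000 = 302.8 mm
Therefore the applied depth d = 302.8 mm.


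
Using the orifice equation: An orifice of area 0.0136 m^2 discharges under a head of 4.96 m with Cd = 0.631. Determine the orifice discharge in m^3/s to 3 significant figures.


Approach: apply the orifice equation, Q = Cd*A*sqrt(2*g*h).
Q = 0.631 * 0.0136 * sqrt(2*9.81*4.96) = 0.0847 m^3/s
Therefore the orifice discharge = 0.0847 m^3/s.


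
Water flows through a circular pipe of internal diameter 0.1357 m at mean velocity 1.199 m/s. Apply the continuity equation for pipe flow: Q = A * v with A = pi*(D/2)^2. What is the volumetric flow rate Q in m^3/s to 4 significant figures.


A = pi*(0.1357/2)^2 = 0.0144627 m^2
Q = 0.0144627 * 1.199 = 0.01734 m^3/s
Therefore the volumetric flow rate Q = 0.01734 m^3/s.


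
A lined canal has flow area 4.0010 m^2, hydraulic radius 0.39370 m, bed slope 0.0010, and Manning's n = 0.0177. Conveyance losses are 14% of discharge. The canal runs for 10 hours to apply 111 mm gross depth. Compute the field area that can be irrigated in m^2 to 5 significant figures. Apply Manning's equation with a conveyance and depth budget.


Approach: apply Manning's equation with a conveyance and depth budget, Q = (1/n)*A*R^(2/3)*S^(1/2); Q_field = Q*(1-loss); Area = Q_field*t/(d/1000).
Step 1 — canal discharge (Manning's equation):
  Q = (1/0.0177) * 4.0010 * 0.39370^(2/3) * 0.0010^(1/2) = 3.839773 m^3/s
Step 2 — delivered flow: Q_field = 3.839773*(1 - 14/100) = 3.302205 m^3/s
Step 3 — volume delivered: V = 3.302205 * 10*3600 = 118879.4 m^3
Step 4 — area served: A = V / (depth/1000) = 118879.4 / 0.111 = 1071000 m^2
Therefore the field area that can be irrigated = 1071000 m^2.


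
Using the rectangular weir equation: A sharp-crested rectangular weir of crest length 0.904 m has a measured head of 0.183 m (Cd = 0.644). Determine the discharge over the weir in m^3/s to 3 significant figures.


Approach: apply the rectangular weir equation, Q = (2/3)*Cd*L*sqrt(2g)*H^1.5.
Q = (2/3)*0.644*0.904*sqrt(2*9.81)*0.183^1.5 = 0.135 m^3/s
Therefore the discharge over the weir = 0.135 m^3/s.


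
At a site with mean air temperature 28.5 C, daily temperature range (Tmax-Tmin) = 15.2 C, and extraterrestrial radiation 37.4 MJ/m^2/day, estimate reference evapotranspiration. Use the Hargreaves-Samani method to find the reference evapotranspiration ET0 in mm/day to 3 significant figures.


Approach: apply the Hargreaves-Samani method, ET0 = 0.0023*(Tmean+17.8)*sqrt(Tmax-Tmin)*0.408*Ra.
ET0 = 0.0023*(28.5+17.8)*sqrt(15.2)*0.408*37.4 = 6.34 mm/day
Therefore the reference evapotranspiration ET0 = 6.34 mm/day.


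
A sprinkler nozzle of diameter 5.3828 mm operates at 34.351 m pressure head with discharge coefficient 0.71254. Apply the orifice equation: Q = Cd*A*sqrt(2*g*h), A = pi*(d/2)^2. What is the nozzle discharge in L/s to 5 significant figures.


A = pi*(5.3828e-3/2)^2 = 2.275655e-05 m^2
Q = 0.71254 * 2.275655e-05 * sqrt(2*9.81*34.351) * 1000 = 0.42095 L/s
Therefore the nozzle discharge = 0.42095 L/s.


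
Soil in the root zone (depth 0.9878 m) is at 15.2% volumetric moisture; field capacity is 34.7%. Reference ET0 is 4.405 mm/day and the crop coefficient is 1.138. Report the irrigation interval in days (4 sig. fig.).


Approach: apply soil-water budget scheduling, SMD = (FC-theta)/100*depth*1000; ETc = ET0*Kc; interval = SMD/ETc.
Step 1 — soil moisture deficit:
  SMD = (34.7 - 15.2)/100 * 0.9878 * 1000 = 192.621 mm
Step 2 — daily crop ET (ETc = ET0*Kc):
  ETc = 4.405 * 1.138 = 5.01289 mm/day
Step 3 — irrigation interval (SMD/ETc):
  interval = 192.621 / 5.01289 = 38.43 days
Therefore the irrigation interval = 38.43 days.


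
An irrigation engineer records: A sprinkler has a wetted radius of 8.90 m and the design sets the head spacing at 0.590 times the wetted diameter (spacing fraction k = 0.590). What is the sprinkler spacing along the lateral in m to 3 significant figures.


Approach: apply the sprinkler spacing rule (spacing as a fraction of wetted diameter), S = k*(2*R).
S = 0.590 * (2 * 8.90) = 10.5 m
Therefore the sprinkler spacing along the lateral = 10.5 m.


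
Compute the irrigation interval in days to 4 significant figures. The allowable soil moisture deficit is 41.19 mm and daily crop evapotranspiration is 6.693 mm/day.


Approach: apply the irrigation interval relation, interval = SMD / ETc.
interval = 41.19 / 6.693 = 6.154 days
Therefore the irrigation interval = 6.154 days.


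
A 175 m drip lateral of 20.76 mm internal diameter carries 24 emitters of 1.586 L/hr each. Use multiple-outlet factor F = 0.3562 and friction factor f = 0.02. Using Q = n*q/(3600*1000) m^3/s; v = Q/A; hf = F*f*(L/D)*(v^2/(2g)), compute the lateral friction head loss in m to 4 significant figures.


Q = 24*1.586/(3600*1000) = 1.05733e-05 m^3/s
A = pi*(20.76e-3/2)^2 = 3.38489e-04 m^2, so v = Q/A = 0.0312369 m/s
hf = 0.3562*0.02*(175/0.02076)*(0.0312369^2/(2*9.81)) = 0.002987 m
Therefore the lateral friction head loss = 0.002987 m.


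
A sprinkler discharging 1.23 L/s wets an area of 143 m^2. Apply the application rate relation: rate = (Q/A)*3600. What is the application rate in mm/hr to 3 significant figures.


rate = (1.23 / 143) * 3600 = 31.0 mm/hr
Therefore the application rate = 31.0 mm/hr.


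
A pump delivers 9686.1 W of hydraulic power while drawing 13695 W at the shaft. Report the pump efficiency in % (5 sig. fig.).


Approach: apply the efficiency ratio, eta = (P_out/P_in)*100.
eta = (9686.1 / 13695) * 100 = 70.727 %
Therefore the pump efficiency = 70.727 %.


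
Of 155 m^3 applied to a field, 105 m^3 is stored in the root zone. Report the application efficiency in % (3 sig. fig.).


Approach: apply the application efficiency ratio, Ea = (stored/applied)*100.
Ea = (105/155)*100 = 67.7 %
Therefore the application efficiency = 67.7 %.


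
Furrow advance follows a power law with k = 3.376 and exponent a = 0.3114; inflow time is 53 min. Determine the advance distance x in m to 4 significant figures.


Approach: apply the power-law advance function, x = k*t^a.
x = 3.376 * 53^0.3114 = 11.62 m
Therefore the advance distance x = 11.62 m.


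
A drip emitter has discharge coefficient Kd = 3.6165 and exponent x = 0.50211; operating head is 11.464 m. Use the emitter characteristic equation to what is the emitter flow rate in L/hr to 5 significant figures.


Approach: apply the emitter characteristic equation, q = Kd * h^x.
q = 3.6165 * 11.464^0.50211 = 12.308 L/hr
Therefore the emitter flow rate = 12.308 L/hr.


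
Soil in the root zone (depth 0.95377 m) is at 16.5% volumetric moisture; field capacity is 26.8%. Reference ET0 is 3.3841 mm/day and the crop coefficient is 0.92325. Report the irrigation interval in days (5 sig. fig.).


Approach: apply soil-water budget scheduling, SMD = (FC-theta)/100*depth*1000; ETc = ET0*Kc; interval = SMD/ETc.
Step 1 — soil moisture deficit:
  SMD = (26.8 - 16.5)/100 * 0.95377 * 1000 = 98.23831 mm
Step 2 — daily crop ET (ETc = ET0*Kc):
  ETc = 3.3841 * 0.92325 = 3.124370 mm/day
Step 3 — irrigation interval (SMD/ETc):
  interval = 98.23831 / 3.124370 = 31.443 days
Therefore the irrigation interval = 31.443 days.


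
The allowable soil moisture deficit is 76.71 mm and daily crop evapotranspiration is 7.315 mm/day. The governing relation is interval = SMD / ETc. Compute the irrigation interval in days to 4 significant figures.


interval = 76.71 / 7.315 = 10.49 days
Therefore the irrigation interval = 10.49 days.


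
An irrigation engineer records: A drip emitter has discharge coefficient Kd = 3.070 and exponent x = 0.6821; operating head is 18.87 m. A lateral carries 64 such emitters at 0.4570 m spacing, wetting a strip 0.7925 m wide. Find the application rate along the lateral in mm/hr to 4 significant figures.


Approach: apply the emitter equation with a lateral mass balance, q = Kd*h^x; Q = n*q; rate = Q/(n*spacing*width).
Step 1 — single emitter flow (q = Kd*h^x):
  q = 3.070 * 18.87^0.6821 = 22.7689 L/hr
Step 2 — total lateral flow: Q = 64 * 22.7689 = 1457.21 L/hr
Step 3 — wetted area: A = 64 * 0.4570 * 0.7925 = 23.1790 m^2
Step 4 — application rate: Q/A = 1457.21/23.1790 = 62.87 mm/hr
Therefore the application rate along the lateral = 62.87 mm/hr.


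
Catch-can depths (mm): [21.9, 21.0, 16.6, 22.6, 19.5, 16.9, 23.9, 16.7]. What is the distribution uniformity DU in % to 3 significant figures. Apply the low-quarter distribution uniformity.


Approach: apply the low-quarter distribution uniformity, DU = (mean of lowest quarter of readings / overall mean)*100.
sorted lowest 2 of 8: [16.6, 16.7] -> mean = 16.650 mm
overall mean = 19.887 mm
DU = (16.650/19.887)*100 = 83.7 %
Therefore the distribution uniformity DU = 83.7 %.


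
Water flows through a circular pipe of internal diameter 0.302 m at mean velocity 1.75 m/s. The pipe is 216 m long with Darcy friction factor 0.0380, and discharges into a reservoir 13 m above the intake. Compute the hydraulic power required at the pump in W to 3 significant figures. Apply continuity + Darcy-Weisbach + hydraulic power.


Approach: apply continuity + Darcy-Weisbach + hydraulic power, Q = A*v; hf = f*(L/D)*(v^2/(2g)); H = static + hf; P = rho*g*Q*H.
Step 1 — flow rate (continuity, Q = A*v):
  A = pi*(0.302/2)^2 = 0.071631 m^2
  Q = 0.071631 * 1.75 = 0.12536 m^3/s
Step 2 — friction head loss (Darcy-Weisbach):
  hf = 0.0380 * (216/0.302) * (1.75^2 / (2*9.81))
  hf = 4.2424 m
Step 3 — total head: H = 13 + 4.2424 = 17.242 m
Step 4 — hydraulic power (P = rho*g*Q*H):
  P = 1000 * 9.81 * 0.12536 * 17.242 = 21200 W
Therefore the hydraulic power required at the pump = 21200 W.


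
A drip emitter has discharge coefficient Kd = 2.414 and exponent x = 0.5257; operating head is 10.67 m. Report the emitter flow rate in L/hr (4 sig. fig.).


Approach: apply the emitter characteristic equation, q = Kd * h^x.
q = 2.414 * 10.67^0.5257 = 8.380 L/hr
Therefore the emitter flow rate = 8.380 L/hr.


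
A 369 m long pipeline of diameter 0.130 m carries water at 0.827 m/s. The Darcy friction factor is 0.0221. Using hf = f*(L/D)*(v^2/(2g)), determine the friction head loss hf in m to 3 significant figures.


hf = 0.0221 * (369/0.130) * (0.827^2 / (2*9.81))
hf = 2.19 m
Therefore the friction head loss hf = 2.19 m.


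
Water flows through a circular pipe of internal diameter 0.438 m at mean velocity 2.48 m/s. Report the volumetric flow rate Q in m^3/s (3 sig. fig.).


Approach: apply the continuity equation for pipe flow, Q = A * v with A = pi*(D/2)^2.
A = pi*(0.438/2)^2 = 0.15067 m^2
Q = 0.15067 * 2.48 = 0.374 m^3/s
Therefore the volumetric flow rate Q = 0.374 m^3/s.


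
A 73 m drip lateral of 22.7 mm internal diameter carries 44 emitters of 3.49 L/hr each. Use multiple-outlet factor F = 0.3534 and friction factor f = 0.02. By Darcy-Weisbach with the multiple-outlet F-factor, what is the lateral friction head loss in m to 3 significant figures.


Approach: apply Darcy-Weisbach with the multiple-outlet F-factor, Q = n*q/(3600*1000) m^3/s; v = Q/A; hf = F*f*(L/D)*(v^2/(2g)).
Q = 44*3.49/(3600*1000) = 4.2656e-05 m^3/s
A = pi*(22.7e-3/2)^2 = 4.0471e-04 m^2, so v = Q/A = 0.10540 m/s
hf = 0.3534*0.02*(73/0.0227)*(0.10540^2/(2*9.81)) = 0.0129 m
Therefore the lateral friction head loss = 0.0129 m.


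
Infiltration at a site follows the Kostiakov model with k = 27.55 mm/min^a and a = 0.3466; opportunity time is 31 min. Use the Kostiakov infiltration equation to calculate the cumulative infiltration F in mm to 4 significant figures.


Approach: apply the Kostiakov infiltration equation, F = k*t^a.
F = 27.55 * 31^0.3466 = 90.58 mm
Therefore the cumulative infiltration F = 90.58 mm.


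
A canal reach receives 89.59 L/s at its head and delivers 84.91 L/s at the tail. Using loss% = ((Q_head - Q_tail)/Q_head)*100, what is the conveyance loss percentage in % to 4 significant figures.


loss = ((89.59 - 84.91)/89.59)*100 = 5.224 %
Therefore the conveyance loss percentage = 5.224 %.


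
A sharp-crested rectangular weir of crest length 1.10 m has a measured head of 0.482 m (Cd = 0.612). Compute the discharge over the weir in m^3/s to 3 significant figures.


Approach: apply the rectangular weir equation, Q = (2/3)*Cd*L*sqrt(2g)*H^1.5.
Q = (2/3)*0.612*1.10*sqrt(2*9.81)*0.482^1.5 = 0.665 m^3/s
Therefore the discharge over the weir = 0.665 m^3/s.


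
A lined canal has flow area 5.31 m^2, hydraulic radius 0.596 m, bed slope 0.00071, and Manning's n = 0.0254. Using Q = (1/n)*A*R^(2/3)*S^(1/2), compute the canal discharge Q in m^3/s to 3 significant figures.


Q = (1/0.0254) * 5.31 * 0.596^(2/3) * 0.00071^(1/2) = 3.95 m^3/s
Therefore the canal discharge Q = 3.95 m^3/s.


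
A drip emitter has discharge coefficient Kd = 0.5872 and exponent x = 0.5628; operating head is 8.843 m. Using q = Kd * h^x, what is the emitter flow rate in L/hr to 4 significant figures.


q = 0.5872 * 8.843^0.5628 = 2.002 L/hr
Therefore the emitter flow rate = 2.002 L/hr.


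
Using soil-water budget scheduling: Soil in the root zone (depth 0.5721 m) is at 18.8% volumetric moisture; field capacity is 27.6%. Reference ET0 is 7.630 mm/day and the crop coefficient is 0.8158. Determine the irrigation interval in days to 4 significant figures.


Approach: apply soil-water budget scheduling, SMD = (FC-theta)/100*depth*1000; ETc = ET0*Kc; interval = SMD/ETc.
Step 1 — soil moisture deficit:
  SMD = (27.6 - 18.8)/100 * 0.5721 * 1000 = 50.3448 mm
Step 2 — daily crop ET (ETc = ET0*Kc):
  ETc = 7.630 * 0.8158 = 6.22455 mm/day
Step 3 — irrigation interval (SMD/ETc):
  interval = 50.3448 / 6.22455 = 8.088 days
Therefore the irrigation interval = 8.088 days.


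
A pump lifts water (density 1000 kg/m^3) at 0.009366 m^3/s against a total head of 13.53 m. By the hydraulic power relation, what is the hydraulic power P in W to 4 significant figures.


Approach: apply the hydraulic power relation, P = rho*g*Q*H.
P = 1000 * 9.81 * 0.009366 * 13.53 = 1243 W
Therefore the hydraulic power P = 1243 W.


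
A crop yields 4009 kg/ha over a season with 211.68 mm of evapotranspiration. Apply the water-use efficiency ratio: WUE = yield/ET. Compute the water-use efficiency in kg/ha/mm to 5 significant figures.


WUE = 4009 / 211.68 = 18.939 kg/ha/mm
Therefore the water-use efficiency = 18.939 kg/ha/mm.


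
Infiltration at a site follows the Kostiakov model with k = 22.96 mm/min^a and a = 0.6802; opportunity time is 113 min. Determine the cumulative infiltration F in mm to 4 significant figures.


Approach: apply the Kostiakov infiltration equation, F = k*t^a.
F = 22.96 * 113^0.6802 = 572.1 mm
Therefore the cumulative infiltration F = 572.1 mm.


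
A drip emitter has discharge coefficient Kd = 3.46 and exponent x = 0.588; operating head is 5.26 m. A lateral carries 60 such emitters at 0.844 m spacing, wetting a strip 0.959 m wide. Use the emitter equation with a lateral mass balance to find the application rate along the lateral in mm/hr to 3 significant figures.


Approach: apply the emitter equation with a lateral mass balance, q = Kd*h^x; Q = n*q; rate = Q/(n*spacing*width).
Step 1 — single emitter flow (q = Kd*h^x):
  q = 3.46 * 5.26^0.588 = 9.1837 L/hr
Step 2 — total lateral flow: Q = 60 * 9.1837 = 551.02 L/hr
Step 3 — wetted area: A = 60 * 0.844 * 0.959 = 48.564 m^2
Step 4 — application rate: Q/A = 551.02/48.564 = 11.3 mm/hr
Therefore the application rate along the lateral = 11.3 mm/hr.


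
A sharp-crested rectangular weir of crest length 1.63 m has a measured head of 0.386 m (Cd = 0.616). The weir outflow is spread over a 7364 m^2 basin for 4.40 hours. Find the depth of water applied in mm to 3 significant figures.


Approach: apply the rectangular weir equation with a volume-to-depth conversion, Q = (2/3)*Cd*L*sqrt(2g)*H^1.5; d = Q*t/A * 1000.
Step 1 — weir discharge:
  Q = (2/3)*0.616*1.63*sqrt(2*9.81)*0.386^1.5 = 0.71106 m^3/s
Step 2 — volume: V = 0.71106 * 4.40*3600 = 11263 m^3
Step 3 — depth: d = V/A * 1000 = 11263/7364 * 1000 = 1530 mm
Therefore the depth of water applied = 1530 mm.


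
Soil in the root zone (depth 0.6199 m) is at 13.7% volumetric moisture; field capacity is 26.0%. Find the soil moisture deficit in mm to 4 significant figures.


Approach: apply the soil moisture deficit relation, SMD = (FC - theta)/100 * depth * 1000.
SMD = (26.0 - 13.7)/100 * 0.6199 * 1000 = 76.25 mm
Therefore the soil moisture deficit = 76.25 mm.


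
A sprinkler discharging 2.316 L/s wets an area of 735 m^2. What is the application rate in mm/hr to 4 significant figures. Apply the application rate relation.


Approach: apply the application rate relation, rate = (Q/A)*3600.
rate = (2.316 / 735) * 3600 = 11.34 mm/hr
Therefore the application rate = 11.34 mm/hr.


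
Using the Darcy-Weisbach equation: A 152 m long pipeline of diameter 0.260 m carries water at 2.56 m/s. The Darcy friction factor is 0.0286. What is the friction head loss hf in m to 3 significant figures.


Approach: apply the Darcy-Weisbach equation, hf = f*(L/D)*(v^2/(2g)).
hf = 0.0286 * (152/0.260) * (2.56^2 / (2*9.81))
hf = 5.58 m
Therefore the friction head loss hf = 5.58 m.


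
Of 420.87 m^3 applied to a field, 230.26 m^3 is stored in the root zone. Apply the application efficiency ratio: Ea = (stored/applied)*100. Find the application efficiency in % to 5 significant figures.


Ea = (230.26/420.87)*100 = 54.710 %
Therefore the application efficiency = 54.710 %.


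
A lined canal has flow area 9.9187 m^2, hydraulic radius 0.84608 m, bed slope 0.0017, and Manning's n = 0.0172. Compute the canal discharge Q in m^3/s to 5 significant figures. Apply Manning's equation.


Approach: apply Manning's equation, Q = (1/n)*A*R^(2/3)*S^(1/2).
Q = (1/0.0172) * 9.9187 * 0.84608^(2/3) * 0.0017^(1/2) = 21.270 m^3/s
Therefore the canal discharge Q = 21.270 m^3/s.


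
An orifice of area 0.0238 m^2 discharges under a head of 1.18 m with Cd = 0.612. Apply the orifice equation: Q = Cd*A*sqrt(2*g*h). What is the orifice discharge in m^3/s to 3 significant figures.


Q = 0.612 * 0.0238 * sqrt(2*9.81*1.18) = 0.0701 m^3/s
Therefore the orifice discharge = 0.0701 m^3/s.


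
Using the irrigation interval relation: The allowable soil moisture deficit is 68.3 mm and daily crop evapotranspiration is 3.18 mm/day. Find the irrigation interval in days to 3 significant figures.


Approach: apply the irrigation interval relation, interval = SMD / ETc.
interval = 68.3 / 3.18 = 21.5 days
Therefore the irrigation interval = 21.5 days.


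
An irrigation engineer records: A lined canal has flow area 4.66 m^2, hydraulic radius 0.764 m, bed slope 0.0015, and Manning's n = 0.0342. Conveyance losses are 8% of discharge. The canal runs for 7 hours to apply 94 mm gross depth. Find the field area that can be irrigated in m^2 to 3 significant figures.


Approach: apply Manning's equation with a conveyance and depth budget, Q = (1/n)*A*R^(2/3)*S^(1/2); Q_field = Q*(1-loss); Area = Q_field*t/(d/1000).
Step 1 — canal discharge (Manning's equation):
  Q = (1/0.0342) * 4.66 * 0.764^(2/3) * 0.0015^(1/2) = 4.4103 m^3/s
Step 2 — delivered flow: Q_field = 4.4103*(1 - 8/100) = 4.0575 m^3/s
Step 3 — volume delivered: V = 4.0575 * 7*3600 = 102250 m^3
Step 4 — area served: A = V / (depth/1000) = 102250 / 0.094 = 1090000 m^2
Therefore the field area that can be irrigated = 1090000 m^2.


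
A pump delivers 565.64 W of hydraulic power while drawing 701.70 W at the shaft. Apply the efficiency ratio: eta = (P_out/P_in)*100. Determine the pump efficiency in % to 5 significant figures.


eta = (565.64 / 701.70) * 100 = 80.610 %
Therefore the pump efficiency = 80.610 %.


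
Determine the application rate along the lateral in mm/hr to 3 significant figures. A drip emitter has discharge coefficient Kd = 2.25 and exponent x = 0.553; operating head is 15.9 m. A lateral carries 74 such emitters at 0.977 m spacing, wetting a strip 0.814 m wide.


Approach: apply the emitter equation with a lateral mass balance, q = Kd*h^x; Q = n*q; rate = Q/(n*spacing*width).
Step 1 — single emitter flow (q = Kd*h^x):
  q = 2.25 * 15.9^0.553 = 10.389 L/hr
Step 2 — total lateral flow: Q = 74 * 10.389 = 768.75 L/hr
Step 3 — wetted area: A = 74 * 0.977 * 0.814 = 58.851 m^2
Step 4 — application rate: Q/A = 768.75/58.851 = 13.1 mm/hr
Therefore the application rate along the lateral = 13.1 mm/hr.


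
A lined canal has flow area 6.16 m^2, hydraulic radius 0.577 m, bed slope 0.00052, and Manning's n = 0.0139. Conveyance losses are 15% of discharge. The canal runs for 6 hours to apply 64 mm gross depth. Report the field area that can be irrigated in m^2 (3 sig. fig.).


Approach: apply Manning's equation with a conveyance and depth budget, Q = (1/n)*A*R^(2/3)*S^(1/2); Q_field = Q*(1-loss); Area = Q_field*t/(d/1000).
Step 1 — canal discharge (Manning's equation):
  Q = (1/0.0139) * 6.16 * 0.577^(2/3) * 0.00052^(1/2) = 7.0041 m^3/s
Step 2 — delivered flow: Q_field = 7.0041*(1 - 15/100) = 5.9535 m^3/s
Step 3 — volume delivered: V = 5.9535 * 6*3600 = 128600 m^3
Step 4 — area served: A = V / (depth/1000) = 128600 / 0.064 = 2010000 m^2
Therefore the field area that can be irrigated = 2010000 m^2.


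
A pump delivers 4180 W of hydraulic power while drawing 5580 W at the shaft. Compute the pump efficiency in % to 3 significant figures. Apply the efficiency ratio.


Approach: apply the efficiency ratio, eta = (P_out/P_in)*100.
eta = (4180 / 5580) * 100 = 74.9 %
Therefore the pump efficiency = 74.9 %.


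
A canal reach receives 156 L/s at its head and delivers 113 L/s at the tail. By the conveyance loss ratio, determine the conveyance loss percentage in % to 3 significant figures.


Approach: apply the conveyance loss ratio, loss% = ((Q_head - Q_tail)/Q_head)*100.
loss = ((156 - 113)/156)*100 = 27.6 %
Therefore the conveyance loss percentage = 27.6 %.


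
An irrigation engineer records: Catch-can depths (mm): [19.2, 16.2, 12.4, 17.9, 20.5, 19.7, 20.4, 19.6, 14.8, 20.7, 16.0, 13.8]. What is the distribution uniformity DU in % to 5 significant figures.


Approach: apply the low-quarter distribution uniformity, DU = (mean of lowest quarter of readings / overall mean)*100.
sorted lowest 3 of 12: [12.4, 13.8, 14.8] -> mean = 13.66667 mm
overall mean = 17.60000 mm
DU = (13.66667/17.60000)*100 = 77.652 %
Therefore the distribution uniformity DU = 77.652 %.


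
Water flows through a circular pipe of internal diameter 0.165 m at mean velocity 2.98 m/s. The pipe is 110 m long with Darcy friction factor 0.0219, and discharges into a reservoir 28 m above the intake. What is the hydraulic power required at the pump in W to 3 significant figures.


Approach: apply continuity + Darcy-Weisbach + hydraulic power, Q = A*v; hf = f*(L/D)*(v^2/(2g)); H = static + hf; P = rho*g*Q*H.
Step 1 — flow rate (continuity, Q = A*v):
  A = pi*(0.165/2)^2 = 0.021382 m^2
  Q = 0.021382 * 2.98 = 0.063720 m^3/s
Step 2 — friction head loss (Darcy-Weisbach):
  hf = 0.0219 * (110/0.165) * (2.98^2 / (2*9.81))
  hf = 6.6082 m
Step 3 — total head: H = 28 + 6.6082 = 34.608 m
Step 4 — hydraulic power (P = rho*g*Q*H):
  P = 1000 * 9.81 * 0.063720 * 34.608 = 21600 W
Therefore the hydraulic power required at the pump = 21600 W.


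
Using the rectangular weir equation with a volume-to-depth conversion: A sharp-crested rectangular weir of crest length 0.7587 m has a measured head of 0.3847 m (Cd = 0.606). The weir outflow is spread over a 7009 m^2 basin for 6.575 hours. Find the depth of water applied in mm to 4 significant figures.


Approach: apply the rectangular weir equation with a volume-to-depth conversion, Q = (2/3)*Cd*L*sqrt(2g)*H^1.5; d = Q*t/A * 1000.
Step 1 — weir discharge:
  Q = (2/3)*0.606*0.7587*sqrt(2*9.81)*0.3847^1.5 = 0.323955 m^3/s
Step 2 — volume: V = 0.323955 * 6.575*3600 = 7668.01 m^3
Step 3 — depth: d = V/A * 1000 = 7668.01/7009 * 1000 = 1094 mm
Therefore the depth of water applied = 1094 mm.


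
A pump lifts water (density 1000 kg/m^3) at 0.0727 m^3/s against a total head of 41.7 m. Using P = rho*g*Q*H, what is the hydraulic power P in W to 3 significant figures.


P = 1000 * 9.81 * 0.0727 * 41.7 = 29700 W
Therefore the hydraulic power P = 29700 W.


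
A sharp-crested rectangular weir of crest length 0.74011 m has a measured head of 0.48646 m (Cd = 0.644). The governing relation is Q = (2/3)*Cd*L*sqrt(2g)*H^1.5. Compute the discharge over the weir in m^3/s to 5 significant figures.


Q = (2/3)*0.644*0.74011*sqrt(2*9.81)*0.48646^1.5 = 0.47754 m^3/s
Therefore the discharge over the weir = 0.47754 m^3/s.


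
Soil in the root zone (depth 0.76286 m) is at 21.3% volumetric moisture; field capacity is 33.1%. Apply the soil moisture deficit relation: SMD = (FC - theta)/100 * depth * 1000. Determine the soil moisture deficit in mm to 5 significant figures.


SMD = (33.1 - 21.3)/100 * 0.76286 * 1000 = 90.017 mm
Therefore the soil moisture deficit = 90.017 mm.


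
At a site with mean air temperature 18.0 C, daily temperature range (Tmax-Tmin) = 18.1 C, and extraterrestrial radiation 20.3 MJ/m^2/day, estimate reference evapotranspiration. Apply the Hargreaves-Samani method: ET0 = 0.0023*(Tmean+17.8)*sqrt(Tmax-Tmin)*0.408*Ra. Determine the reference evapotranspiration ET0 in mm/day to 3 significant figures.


ET0 = 0.0023*(18.0+17.8)*sqrt(18.1)*0.408*20.3 = 2.90 mm/day
Therefore the reference evapotranspiration ET0 = 2.90 mm/day.


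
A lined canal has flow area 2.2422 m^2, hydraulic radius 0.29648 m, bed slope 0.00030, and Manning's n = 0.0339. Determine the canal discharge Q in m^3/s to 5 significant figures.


Approach: apply Manning's equation, Q = (1/n)*A*R^(2/3)*S^(1/2).
Q = (1/0.0339) * 2.2422 * 0.29648^(2/3) * 0.00030^(1/2) = 0.50937 m^3/s
Therefore the canal discharge Q = 0.50937 m^3/s.


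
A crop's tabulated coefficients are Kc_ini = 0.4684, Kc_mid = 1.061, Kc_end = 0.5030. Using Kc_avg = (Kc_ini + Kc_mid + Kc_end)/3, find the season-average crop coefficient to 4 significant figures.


Kc_avg = (0.4684 + 1.061 + 0.5030)/3 = 0.6775
Therefore the season-average crop coefficient = 0.6775.


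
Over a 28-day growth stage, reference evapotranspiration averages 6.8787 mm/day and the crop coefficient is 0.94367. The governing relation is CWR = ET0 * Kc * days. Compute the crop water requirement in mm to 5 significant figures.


CWR = 6.8787 * 0.94367 * 28 = 181.75 mm
Therefore the crop water requirement = 181.75 mm.


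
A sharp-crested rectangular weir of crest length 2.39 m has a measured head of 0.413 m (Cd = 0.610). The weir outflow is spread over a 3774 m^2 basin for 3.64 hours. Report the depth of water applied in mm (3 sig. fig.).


Approach: apply the rectangular weir equation with a volume-to-depth conversion, Q = (2/3)*Cd*L*sqrt(2g)*H^1.5; d = Q*t/A * 1000.
Step 1 — weir discharge:
  Q = (2/3)*0.610*2.39*sqrt(2*9.81)*0.413^1.5 = 1.1426 m^3/s
Step 2 — volume: V = 1.1426 * 3.64*3600 = 14973 m^3
Step 3 — depth: d = V/A * 1000 = 14973/3774 * 1000 = 3970 mm
Therefore the depth of water applied = 3970 mm.


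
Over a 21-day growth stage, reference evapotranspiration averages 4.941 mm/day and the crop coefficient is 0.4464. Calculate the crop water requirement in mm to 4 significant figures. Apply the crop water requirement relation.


Approach: apply the crop water requirement relation, CWR = ET0 * Kc * days.
CWR = 4.941 * 0.4464 * 21 = 46.32 mm
Therefore the crop water requirement = 46.32 mm.


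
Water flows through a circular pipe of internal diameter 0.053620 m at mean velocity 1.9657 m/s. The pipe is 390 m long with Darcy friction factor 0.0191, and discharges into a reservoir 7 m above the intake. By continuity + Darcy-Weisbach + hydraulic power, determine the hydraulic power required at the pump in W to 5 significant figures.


Approach: apply continuity + Darcy-Weisbach + hydraulic power, Q = A*v; hf = f*(L/D)*(v^2/(2g)); H = static + hf; P = rho*g*Q*H.
Step 1 — flow rate (continuity, Q = A*v):
  A = pi*(0.053620/2)^2 = 0.002258102 m^2
  Q = 0.002258102 * 1.9657 = 0.004438751 m^3/s
Step 2 — friction head loss (Darcy-Weisbach):
  hf = 0.0191 * (390/0.053620) * (1.9657^2 / (2*9.81))
  hf = 27.35940 m
Step 3 — total head: H = 7 + 27.35940 = 34.35940 m
Step 4 — hydraulic power (P = rho*g*Q*H):
  P = 1000 * 9.81 * 0.004438751 * 34.35940 = 1496.2 W
Therefore the hydraulic power required at the pump = 1496.2 W.


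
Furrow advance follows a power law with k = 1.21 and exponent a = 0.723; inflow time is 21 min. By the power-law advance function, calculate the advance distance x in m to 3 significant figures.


Approach: apply the power-law advance function, x = k*t^a.
x = 1.21 * 21^0.723 = 10.9 m
Therefore the advance distance x = 10.9 m.
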